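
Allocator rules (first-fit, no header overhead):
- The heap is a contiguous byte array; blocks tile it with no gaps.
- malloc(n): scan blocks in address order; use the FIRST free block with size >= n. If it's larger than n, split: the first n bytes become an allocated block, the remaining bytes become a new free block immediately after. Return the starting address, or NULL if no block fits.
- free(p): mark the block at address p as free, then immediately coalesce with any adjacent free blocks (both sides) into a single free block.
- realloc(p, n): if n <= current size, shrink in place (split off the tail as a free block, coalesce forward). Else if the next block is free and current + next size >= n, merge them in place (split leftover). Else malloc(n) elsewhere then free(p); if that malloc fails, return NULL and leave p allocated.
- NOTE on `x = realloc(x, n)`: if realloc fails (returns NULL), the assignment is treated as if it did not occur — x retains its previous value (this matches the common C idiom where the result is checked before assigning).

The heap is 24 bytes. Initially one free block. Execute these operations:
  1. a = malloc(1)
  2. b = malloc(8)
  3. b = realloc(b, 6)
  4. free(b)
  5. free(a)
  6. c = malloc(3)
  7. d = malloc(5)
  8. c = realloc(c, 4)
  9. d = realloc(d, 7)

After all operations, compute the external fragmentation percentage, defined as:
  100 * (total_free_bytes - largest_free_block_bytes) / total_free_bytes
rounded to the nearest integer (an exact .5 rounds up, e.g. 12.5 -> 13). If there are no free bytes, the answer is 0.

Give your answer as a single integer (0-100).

Op 1: a = malloc(1) -> a = 0; heap: [0-0 ALLOC][1-23 FREE]
Op 2: b = malloc(8) -> b = 1; heap: [0-0 ALLOC][1-8 ALLOC][9-23 FREE]
Op 3: b = realloc(b, 6) -> b = 1; heap: [0-0 ALLOC][1-6 ALLOC][7-23 FREE]
Op 4: free(b) -> (freed b); heap: [0-0 ALLOC][1-23 FREE]
Op 5: free(a) -> (freed a); heap: [0-23 FREE]
Op 6: c = malloc(3) -> c = 0; heap: [0-2 ALLOC][3-23 FREE]
Op 7: d = malloc(5) -> d = 3; heap: [0-2 ALLOC][3-7 ALLOC][8-23 FREE]
Op 8: c = realloc(c, 4) -> c = 8; heap: [0-2 FREE][3-7 ALLOC][8-11 ALLOC][12-23 FREE]
Op 9: d = realloc(d, 7) -> d = 12; heap: [0-7 FREE][8-11 ALLOC][12-18 ALLOC][19-23 FREE]
Free blocks: [8 5] total_free=13 largest=8 -> 100*(13-8)/13 = 500/13 ≈ 38.462 -> rounds to 38

Answer: 38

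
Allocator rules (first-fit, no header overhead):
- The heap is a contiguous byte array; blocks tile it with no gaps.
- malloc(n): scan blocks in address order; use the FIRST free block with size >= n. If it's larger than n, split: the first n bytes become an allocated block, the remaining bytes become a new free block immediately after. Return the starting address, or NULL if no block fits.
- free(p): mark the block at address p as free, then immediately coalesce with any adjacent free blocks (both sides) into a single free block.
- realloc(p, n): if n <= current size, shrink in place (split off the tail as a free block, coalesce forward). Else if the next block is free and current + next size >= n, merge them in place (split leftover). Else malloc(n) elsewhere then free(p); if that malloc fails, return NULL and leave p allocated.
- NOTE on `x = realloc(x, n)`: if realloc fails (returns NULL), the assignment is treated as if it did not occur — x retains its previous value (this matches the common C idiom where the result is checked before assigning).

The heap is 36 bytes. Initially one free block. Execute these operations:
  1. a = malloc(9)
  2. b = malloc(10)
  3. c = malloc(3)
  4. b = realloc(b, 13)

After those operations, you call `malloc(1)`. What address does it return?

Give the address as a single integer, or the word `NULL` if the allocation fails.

Answer: 9

Derivation:
Op 1: a = malloc(9) -> a = 0; heap: [0-8 ALLOC][9-35 FREE]
Op 2: b = malloc(10) -> b = 9; heap: [0-8 ALLOC][9-18 ALLOC][19-35 FREE]
Op 3: c = malloc(3) -> c = 19; heap: [0-8 ALLOC][9-18 ALLOC][19-21 ALLOC][22-35 FREE]
Op 4: b = realloc(b, 13) -> b = 22; heap: [0-8 ALLOC][9-18 FREE][19-21 ALLOC][22-34 ALLOC][35-35 FREE]
malloc(1): first-fit scan over [0-8 ALLOC][9-18 FREE][19-21 ALLOC][22-34 ALLOC][35-35 FREE] -> 9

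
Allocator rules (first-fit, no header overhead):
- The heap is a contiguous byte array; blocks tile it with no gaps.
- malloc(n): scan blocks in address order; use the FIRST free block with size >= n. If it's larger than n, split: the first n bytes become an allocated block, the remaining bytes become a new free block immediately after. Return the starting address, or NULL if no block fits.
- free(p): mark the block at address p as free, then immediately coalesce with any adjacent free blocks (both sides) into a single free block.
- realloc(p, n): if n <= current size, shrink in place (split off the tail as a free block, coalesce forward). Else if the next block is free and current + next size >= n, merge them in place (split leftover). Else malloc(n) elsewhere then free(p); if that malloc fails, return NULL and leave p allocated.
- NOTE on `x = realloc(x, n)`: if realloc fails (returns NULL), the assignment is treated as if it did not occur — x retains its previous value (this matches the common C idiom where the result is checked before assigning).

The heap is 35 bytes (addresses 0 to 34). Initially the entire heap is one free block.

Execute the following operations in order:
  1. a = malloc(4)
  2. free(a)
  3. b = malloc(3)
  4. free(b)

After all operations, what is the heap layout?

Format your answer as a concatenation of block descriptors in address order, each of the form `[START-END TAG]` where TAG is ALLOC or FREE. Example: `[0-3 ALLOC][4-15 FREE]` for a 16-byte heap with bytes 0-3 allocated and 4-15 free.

Answer: [0-34 FREE]

Derivation:
Op 1: a = malloc(4) -> a = 0; heap: [0-3 ALLOC][4-34 FREE]
Op 2: free(a) -> (freed a); heap: [0-34 FREE]
Op 3: b = malloc(3) -> b = 0; heap: [0-2 ALLOC][3-34 FREE]
Op 4: free(b) -> (freed b); heap: [0-34 FREE]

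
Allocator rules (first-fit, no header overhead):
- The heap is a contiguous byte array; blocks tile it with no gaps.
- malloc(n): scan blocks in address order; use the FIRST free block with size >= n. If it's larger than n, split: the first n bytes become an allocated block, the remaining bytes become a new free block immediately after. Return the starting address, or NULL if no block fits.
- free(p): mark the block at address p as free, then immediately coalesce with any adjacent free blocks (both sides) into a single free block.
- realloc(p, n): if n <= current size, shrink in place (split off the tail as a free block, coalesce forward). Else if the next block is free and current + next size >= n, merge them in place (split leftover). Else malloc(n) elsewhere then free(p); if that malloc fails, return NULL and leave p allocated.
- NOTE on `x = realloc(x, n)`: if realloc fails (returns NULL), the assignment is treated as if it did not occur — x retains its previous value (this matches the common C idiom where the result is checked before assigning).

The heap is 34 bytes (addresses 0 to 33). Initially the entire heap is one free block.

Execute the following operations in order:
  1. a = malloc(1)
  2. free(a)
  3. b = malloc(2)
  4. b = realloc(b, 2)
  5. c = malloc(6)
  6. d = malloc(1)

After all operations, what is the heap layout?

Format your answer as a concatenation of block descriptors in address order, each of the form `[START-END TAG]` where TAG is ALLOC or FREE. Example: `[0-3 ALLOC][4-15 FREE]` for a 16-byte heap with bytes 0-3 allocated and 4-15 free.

Answer: [0-1 ALLOC][2-7 ALLOC][8-8 ALLOC][9-33 FREE]

Derivation:
Op 1: a = malloc(1) -> a = 0; heap: [0-0 ALLOC][1-33 FREE]
Op 2: free(a) -> (freed a); heap: [0-33 FREE]
Op 3: b = malloc(2) -> b = 0; heap: [0-1 ALLOC][2-33 FREE]
Op 4: b = realloc(b, 2) -> b = 0; heap: [0-1 ALLOC][2-33 FREE]
Op 5: c = malloc(6) -> c = 2; heap: [0-1 ALLOC][2-7 ALLOC][8-33 FREE]
Op 6: d = malloc(1) -> d = 8; heap: [0-1 ALLOC][2-7 ALLOC][8-8 ALLOC][9-33 FREE]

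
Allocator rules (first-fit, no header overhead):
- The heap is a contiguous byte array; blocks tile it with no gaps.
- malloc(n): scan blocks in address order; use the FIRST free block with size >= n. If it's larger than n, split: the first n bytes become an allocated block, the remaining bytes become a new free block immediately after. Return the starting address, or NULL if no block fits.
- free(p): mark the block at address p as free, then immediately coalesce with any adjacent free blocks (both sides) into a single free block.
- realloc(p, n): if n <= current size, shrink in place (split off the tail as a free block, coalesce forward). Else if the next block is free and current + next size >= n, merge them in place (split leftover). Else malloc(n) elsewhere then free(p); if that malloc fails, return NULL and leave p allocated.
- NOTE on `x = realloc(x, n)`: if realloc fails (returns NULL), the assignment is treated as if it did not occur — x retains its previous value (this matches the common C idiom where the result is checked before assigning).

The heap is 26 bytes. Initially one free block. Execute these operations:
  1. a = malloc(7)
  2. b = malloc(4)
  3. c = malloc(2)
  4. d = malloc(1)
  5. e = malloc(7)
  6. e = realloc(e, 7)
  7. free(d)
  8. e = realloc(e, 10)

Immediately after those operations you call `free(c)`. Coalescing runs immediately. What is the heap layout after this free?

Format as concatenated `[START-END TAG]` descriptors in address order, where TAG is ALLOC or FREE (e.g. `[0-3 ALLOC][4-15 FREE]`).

Answer: [0-6 ALLOC][7-10 ALLOC][11-13 FREE][14-23 ALLOC][24-25 FREE]

Derivation:
Op 1: a = malloc(7) -> a = 0; heap: [0-6 ALLOC][7-25 FREE]
Op 2: b = malloc(4) -> b = 7; heap: [0-6 ALLOC][7-10 ALLOC][11-25 FREE]
Op 3: c = malloc(2) -> c = 11; heap: [0-6 ALLOC][7-10 ALLOC][11-12 ALLOC][13-25 FREE]
Op 4: d = malloc(1) -> d = 13; heap: [0-6 ALLOC][7-10 ALLOC][11-12 ALLOC][13-13 ALLOC][14-25 FREE]
Op 5: e = malloc(7) -> e = 14; heap: [0-6 ALLOC][7-10 ALLOC][11-12 ALLOC][13-13 ALLOC][14-20 ALLOC][21-25 FREE]
Op 6: e = realloc(e, 7) -> e = 14; heap: [0-6 ALLOC][7-10 ALLOC][11-12 ALLOC][13-13 ALLOC][14-20 ALLOC][21-25 FREE]
Op 7: free(d) -> (freed d); heap: [0-6 ALLOC][7-10 ALLOC][11-12 ALLOC][13-13 FREE][14-20 ALLOC][21-25 FREE]
Op 8: e = realloc(e, 10) -> e = 14; heap: [0-6 ALLOC][7-10 ALLOC][11-12 ALLOC][13-13 FREE][14-23 ALLOC][24-25 FREE]
free(c): c = 11 -> block [11-12 ALLOC]; mark free, coalesce with adjacent free neighbors -> [0-6 ALLOC][7-10 ALLOC][11-13 FREE][14-23 ALLOC][24-25 FREE]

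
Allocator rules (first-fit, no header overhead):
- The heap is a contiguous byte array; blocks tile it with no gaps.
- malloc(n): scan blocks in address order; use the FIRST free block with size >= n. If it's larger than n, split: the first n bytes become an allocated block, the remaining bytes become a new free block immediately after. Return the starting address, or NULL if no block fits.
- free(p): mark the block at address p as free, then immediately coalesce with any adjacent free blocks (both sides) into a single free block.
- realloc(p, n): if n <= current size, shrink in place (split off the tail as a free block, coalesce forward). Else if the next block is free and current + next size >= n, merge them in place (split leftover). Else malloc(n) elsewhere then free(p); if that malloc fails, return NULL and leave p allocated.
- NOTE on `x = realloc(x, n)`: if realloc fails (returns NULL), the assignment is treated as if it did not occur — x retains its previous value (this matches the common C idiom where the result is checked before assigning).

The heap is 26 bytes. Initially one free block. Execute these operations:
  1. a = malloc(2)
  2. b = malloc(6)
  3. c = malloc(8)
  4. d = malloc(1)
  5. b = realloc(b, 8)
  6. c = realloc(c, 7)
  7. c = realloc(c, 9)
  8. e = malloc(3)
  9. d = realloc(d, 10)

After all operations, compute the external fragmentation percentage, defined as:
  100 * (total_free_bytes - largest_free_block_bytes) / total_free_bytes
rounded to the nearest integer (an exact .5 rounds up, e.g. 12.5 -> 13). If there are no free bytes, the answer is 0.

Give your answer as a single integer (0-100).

Op 1: a = malloc(2) -> a = 0; heap: [0-1 ALLOC][2-25 FREE]
Op 2: b = malloc(6) -> b = 2; heap: [0-1 ALLOC][2-7 ALLOC][8-25 FREE]
Op 3: c = malloc(8) -> c = 8; heap: [0-1 ALLOC][2-7 ALLOC][8-15 ALLOC][16-25 FREE]
Op 4: d = malloc(1) -> d = 16; heap: [0-1 ALLOC][2-7 ALLOC][8-15 ALLOC][16-16 ALLOC][17-25 FREE]
Op 5: b = realloc(b, 8) -> b = 17; heap: [0-1 ALLOC][2-7 FREE][8-15 ALLOC][16-16 ALLOC][17-24 ALLOC][25-25 FREE]
Op 6: c = realloc(c, 7) -> c = 8; heap: [0-1 ALLOC][2-7 FREE][8-14 ALLOC][15-15 FREE][16-16 ALLOC][17-24 ALLOC][25-25 FREE]
Op 7: c = realloc(c, 9) -> NULL (c unchanged); heap: [0-1 ALLOC][2-7 FREE][8-14 ALLOC][15-15 FREE][16-16 ALLOC][17-24 ALLOC][25-25 FREE]
Op 8: e = malloc(3) -> e = 2; heap: [0-1 ALLOC][2-4 ALLOC][5-7 FREE][8-14 ALLOC][15-15 FREE][16-16 ALLOC][17-24 ALLOC][25-25 FREE]
Op 9: d = realloc(d, 10) -> NULL (d unchanged); heap: [0-1 ALLOC][2-4 ALLOC][5-7 FREE][8-14 ALLOC][15-15 FREE][16-16 ALLOC][17-24 ALLOC][25-25 FREE]
Free blocks: [3 1 1] total_free=5 largest=3 -> 100*(5-3)/5 = 200/5 = 40

Answer: 40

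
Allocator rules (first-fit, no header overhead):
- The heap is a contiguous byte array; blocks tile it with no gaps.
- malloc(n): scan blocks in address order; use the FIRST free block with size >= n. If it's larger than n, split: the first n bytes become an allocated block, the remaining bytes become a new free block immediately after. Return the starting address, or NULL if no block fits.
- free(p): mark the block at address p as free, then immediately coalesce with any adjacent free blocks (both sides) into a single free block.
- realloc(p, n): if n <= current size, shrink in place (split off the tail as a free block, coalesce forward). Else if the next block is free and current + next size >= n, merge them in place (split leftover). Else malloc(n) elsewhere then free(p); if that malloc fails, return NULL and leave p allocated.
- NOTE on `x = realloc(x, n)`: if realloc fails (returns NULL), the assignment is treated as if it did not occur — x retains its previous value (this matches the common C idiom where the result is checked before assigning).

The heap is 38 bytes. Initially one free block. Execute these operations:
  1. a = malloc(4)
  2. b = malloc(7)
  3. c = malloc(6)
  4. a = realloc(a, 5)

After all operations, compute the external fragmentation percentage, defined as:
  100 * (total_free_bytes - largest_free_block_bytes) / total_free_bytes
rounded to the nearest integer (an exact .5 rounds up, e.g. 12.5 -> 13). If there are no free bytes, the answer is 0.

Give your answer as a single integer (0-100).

Op 1: a = malloc(4) -> a = 0; heap: [0-3 ALLOC][4-37 FREE]
Op 2: b = malloc(7) -> b = 4; heap: [0-3 ALLOC][4-10 ALLOC][11-37 FREE]
Op 3: c = malloc(6) -> c = 11; heap: [0-3 ALLOC][4-10 ALLOC][11-16 ALLOC][17-37 FREE]
Op 4: a = realloc(a, 5) -> a = 17; heap: [0-3 FREE][4-10 ALLOC][11-16 ALLOC][17-21 ALLOC][22-37 FREE]
Free blocks: [4 16] total_free=20 largest=16 -> 100*(20-16)/20 = 400/20 = 20

Answer: 20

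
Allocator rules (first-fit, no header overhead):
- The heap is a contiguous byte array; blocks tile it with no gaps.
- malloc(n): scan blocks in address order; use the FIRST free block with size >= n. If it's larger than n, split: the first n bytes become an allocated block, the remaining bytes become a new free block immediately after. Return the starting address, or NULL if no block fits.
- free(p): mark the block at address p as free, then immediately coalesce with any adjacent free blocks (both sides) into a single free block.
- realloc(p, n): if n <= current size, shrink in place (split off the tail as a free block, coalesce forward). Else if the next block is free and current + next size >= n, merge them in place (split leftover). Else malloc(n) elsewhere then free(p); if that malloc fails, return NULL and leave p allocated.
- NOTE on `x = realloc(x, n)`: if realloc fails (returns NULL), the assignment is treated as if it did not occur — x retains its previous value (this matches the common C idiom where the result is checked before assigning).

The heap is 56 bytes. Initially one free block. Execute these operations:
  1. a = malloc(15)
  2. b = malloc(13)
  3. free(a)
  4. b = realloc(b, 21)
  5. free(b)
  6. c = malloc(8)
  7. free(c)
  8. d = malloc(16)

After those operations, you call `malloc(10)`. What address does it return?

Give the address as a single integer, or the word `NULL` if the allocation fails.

Answer: 16

Derivation:
Op 1: a = malloc(15) -> a = 0; heap: [0-14 ALLOC][15-55 FREE]
Op 2: b = malloc(13) -> b = 15; heap: [0-14 ALLOC][15-27 ALLOC][28-55 FREE]
Op 3: free(a) -> (freed a); heap: [0-14 FREE][15-27 ALLOC][28-55 FREE]
Op 4: b = realloc(b, 21) -> b = 15; heap: [0-14 FREE][15-35 ALLOC][36-55 FREE]
Op 5: free(b) -> (freed b); heap: [0-55 FREE]
Op 6: c = malloc(8) -> c = 0; heap: [0-7 ALLOC][8-55 FREE]
Op 7: free(c) -> (freed c); heap: [0-55 FREE]
Op 8: d = malloc(16) -> d = 0; heap: [0-15 ALLOC][16-55 FREE]
malloc(10): first-fit scan over [0-15 ALLOC][16-55 FREE] -> 16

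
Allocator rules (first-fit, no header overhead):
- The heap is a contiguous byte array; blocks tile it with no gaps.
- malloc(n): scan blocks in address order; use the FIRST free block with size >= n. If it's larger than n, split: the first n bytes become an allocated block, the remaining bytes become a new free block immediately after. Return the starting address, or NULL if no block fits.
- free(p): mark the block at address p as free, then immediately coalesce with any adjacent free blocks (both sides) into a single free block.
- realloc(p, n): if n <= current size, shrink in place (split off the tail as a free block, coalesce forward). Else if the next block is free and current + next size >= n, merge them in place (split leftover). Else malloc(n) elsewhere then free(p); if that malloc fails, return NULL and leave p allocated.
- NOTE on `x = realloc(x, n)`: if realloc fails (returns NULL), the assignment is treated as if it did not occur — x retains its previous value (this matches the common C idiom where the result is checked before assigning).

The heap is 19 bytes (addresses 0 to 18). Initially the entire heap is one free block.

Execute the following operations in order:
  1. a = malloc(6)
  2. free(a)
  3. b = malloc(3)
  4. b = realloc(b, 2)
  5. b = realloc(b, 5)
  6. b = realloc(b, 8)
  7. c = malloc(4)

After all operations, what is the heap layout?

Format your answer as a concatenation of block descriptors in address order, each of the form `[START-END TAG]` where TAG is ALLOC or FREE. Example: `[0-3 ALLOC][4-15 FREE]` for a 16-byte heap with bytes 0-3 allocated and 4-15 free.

Answer: [0-7 ALLOC][8-11 ALLOC][12-18 FREE]

Derivation:
Op 1: a = malloc(6) -> a = 0; heap: [0-5 ALLOC][6-18 FREE]
Op 2: free(a) -> (freed a); heap: [0-18 FREE]
Op 3: b = malloc(3) -> b = 0; heap: [0-2 ALLOC][3-18 FREE]
Op 4: b = realloc(b, 2) -> b = 0; heap: [0-1 ALLOC][2-18 FREE]
Op 5: b = realloc(b, 5) -> b = 0; heap: [0-4 ALLOC][5-18 FREE]
Op 6: b = realloc(b, 8) -> b = 0; heap: [0-7 ALLOC][8-18 FREE]
Op 7: c = malloc(4) -> c = 8; heap: [0-7 ALLOC][8-11 ALLOC][12-18 FREE]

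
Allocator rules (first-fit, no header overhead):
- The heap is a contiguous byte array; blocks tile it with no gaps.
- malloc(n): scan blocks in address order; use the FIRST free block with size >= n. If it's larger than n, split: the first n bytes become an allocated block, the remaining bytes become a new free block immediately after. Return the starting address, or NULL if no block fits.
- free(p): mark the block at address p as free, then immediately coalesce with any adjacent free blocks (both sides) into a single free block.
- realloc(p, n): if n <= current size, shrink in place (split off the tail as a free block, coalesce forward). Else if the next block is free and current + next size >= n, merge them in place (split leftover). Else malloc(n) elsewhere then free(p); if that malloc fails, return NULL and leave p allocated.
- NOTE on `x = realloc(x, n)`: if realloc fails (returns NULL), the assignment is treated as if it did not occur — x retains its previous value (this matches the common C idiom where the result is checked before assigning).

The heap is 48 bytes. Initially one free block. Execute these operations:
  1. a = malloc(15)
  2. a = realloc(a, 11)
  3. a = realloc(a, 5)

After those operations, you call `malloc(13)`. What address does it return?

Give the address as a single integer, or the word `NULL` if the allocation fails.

Op 1: a = malloc(15) -> a = 0; heap: [0-14 ALLOC][15-47 FREE]
Op 2: a = realloc(a, 11) -> a = 0; heap: [0-10 ALLOC][11-47 FREE]
Op 3: a = realloc(a, 5) -> a = 0; heap: [0-4 ALLOC][5-47 FREE]
malloc(13): first-fit scan over [0-4 ALLOC][5-47 FREE] -> 5

Answer: 5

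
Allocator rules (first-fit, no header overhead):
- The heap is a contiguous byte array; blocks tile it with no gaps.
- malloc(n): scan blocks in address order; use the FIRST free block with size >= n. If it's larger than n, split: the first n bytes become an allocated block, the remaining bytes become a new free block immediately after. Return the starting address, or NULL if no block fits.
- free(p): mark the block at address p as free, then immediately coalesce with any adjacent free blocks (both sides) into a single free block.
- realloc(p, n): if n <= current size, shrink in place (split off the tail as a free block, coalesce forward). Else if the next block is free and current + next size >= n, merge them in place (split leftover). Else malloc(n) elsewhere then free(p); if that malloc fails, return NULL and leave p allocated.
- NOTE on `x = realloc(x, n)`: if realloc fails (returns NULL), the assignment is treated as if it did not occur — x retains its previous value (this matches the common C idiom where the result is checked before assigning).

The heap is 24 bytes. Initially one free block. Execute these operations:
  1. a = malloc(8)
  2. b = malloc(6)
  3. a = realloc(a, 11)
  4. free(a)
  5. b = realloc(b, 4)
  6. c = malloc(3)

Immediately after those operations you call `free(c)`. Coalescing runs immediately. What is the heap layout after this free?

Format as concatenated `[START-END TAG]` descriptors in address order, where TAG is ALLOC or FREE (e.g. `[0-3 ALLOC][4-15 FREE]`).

Op 1: a = malloc(8) -> a = 0; heap: [0-7 ALLOC][8-23 FREE]
Op 2: b = malloc(6) -> b = 8; heap: [0-7 ALLOC][8-13 ALLOC][14-23 FREE]
Op 3: a = realloc(a, 11) -> NULL (a unchanged); heap: [0-7 ALLOC][8-13 ALLOC][14-23 FREE]
Op 4: free(a) -> (freed a); heap: [0-7 FREE][8-13 ALLOC][14-23 FREE]
Op 5: b = realloc(b, 4) -> b = 8; heap: [0-7 FREE][8-11 ALLOC][12-23 FREE]
Op 6: c = malloc(3) -> c = 0; heap: [0-2 ALLOC][3-7 FREE][8-11 ALLOC][12-23 FREE]
free(c): c = 0 -> block [0-2 ALLOC]; mark free, coalesce with adjacent free neighbors -> [0-7 FREE][8-11 ALLOC][12-23 FREE]

Answer: [0-7 FREE][8-11 ALLOC][12-23 FREE]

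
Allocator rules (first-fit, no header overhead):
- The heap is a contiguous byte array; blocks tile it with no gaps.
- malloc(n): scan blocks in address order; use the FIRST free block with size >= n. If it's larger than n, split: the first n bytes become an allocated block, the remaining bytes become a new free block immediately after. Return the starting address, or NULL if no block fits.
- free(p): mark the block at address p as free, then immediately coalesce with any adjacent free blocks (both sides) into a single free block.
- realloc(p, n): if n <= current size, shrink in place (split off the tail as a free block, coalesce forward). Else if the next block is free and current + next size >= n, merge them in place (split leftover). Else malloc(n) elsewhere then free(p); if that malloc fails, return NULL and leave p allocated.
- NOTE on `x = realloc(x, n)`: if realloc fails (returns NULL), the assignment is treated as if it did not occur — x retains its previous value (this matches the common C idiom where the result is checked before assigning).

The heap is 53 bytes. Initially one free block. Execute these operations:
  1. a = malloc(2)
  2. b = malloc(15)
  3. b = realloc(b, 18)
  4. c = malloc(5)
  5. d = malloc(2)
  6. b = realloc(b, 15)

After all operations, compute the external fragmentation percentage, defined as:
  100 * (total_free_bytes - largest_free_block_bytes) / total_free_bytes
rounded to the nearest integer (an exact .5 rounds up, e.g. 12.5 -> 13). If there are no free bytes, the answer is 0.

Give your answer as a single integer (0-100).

Op 1: a = malloc(2) -> a = 0; heap: [0-1 ALLOC][2-52 FREE]
Op 2: b = malloc(15) -> b = 2; heap: [0-1 ALLOC][2-16 ALLOC][17-52 FREE]
Op 3: b = realloc(b, 18) -> b = 2; heap: [0-1 ALLOC][2-19 ALLOC][20-52 FREE]
Op 4: c = malloc(5) -> c = 20; heap: [0-1 ALLOC][2-19 ALLOC][20-24 ALLOC][25-52 FREE]
Op 5: d = malloc(2) -> d = 25; heap: [0-1 ALLOC][2-19 ALLOC][20-24 ALLOC][25-26 ALLOC][27-52 FREE]
Op 6: b = realloc(b, 15) -> b = 2; heap: [0-1 ALLOC][2-16 ALLOC][17-19 FREE][20-24 ALLOC][25-26 ALLOC][27-52 FREE]
Free blocks: [3 26] total_free=29 largest=26 -> 100*(29-26)/29 = 300/29 ≈ 10.345 -> rounds to 10

Answer: 10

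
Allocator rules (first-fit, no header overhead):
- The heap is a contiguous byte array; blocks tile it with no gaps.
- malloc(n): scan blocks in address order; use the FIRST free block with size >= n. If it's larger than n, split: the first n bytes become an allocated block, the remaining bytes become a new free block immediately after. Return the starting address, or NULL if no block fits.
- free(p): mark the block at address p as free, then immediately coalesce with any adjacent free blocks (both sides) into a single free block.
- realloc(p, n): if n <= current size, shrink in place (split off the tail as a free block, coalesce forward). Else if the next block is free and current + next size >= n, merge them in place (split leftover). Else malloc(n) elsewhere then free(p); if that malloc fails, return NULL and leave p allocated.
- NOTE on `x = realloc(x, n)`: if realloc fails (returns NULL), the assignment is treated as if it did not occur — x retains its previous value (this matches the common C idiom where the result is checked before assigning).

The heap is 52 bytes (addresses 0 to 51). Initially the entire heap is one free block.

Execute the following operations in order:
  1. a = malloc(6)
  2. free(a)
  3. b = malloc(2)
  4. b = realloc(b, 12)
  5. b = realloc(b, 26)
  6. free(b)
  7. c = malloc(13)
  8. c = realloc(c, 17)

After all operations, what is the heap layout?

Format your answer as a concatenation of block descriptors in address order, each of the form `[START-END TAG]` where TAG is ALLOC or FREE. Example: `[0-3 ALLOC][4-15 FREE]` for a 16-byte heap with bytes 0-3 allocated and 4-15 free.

Op 1: a = malloc(6) -> a = 0; heap: [0-5 ALLOC][6-51 FREE]
Op 2: free(a) -> (freed a); heap: [0-51 FREE]
Op 3: b = malloc(2) -> b = 0; heap: [0-1 ALLOC][2-51 FREE]
Op 4: b = realloc(b, 12) -> b = 0; heap: [0-11 ALLOC][12-51 FREE]
Op 5: b = realloc(b, 26) -> b = 0; heap: [0-25 ALLOC][26-51 FREE]
Op 6: free(b) -> (freed b); heap: [0-51 FREE]
Op 7: c = malloc(13) -> c = 0; heap: [0-12 ALLOC][13-51 FREE]
Op 8: c = realloc(c, 17) -> c = 0; heap: [0-16 ALLOC][17-51 FREE]

Answer: [0-16 ALLOC][17-51 FREE]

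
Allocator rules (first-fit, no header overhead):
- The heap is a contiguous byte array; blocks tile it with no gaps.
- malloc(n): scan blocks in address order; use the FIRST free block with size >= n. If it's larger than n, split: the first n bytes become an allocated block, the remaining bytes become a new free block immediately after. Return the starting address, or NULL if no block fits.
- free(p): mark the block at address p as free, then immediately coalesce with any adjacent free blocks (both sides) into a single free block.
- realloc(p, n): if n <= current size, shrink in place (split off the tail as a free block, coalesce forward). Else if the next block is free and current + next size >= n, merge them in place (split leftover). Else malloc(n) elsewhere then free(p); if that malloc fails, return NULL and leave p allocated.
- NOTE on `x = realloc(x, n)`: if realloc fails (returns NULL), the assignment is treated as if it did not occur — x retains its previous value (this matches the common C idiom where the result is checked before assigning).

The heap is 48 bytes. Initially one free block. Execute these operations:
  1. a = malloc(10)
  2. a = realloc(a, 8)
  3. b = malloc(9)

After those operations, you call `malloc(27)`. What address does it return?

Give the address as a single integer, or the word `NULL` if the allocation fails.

Answer: 17

Derivation:
Op 1: a = malloc(10) -> a = 0; heap: [0-9 ALLOC][10-47 FREE]
Op 2: a = realloc(a, 8) -> a = 0; heap: [0-7 ALLOC][8-47 FREE]
Op 3: b = malloc(9) -> b = 8; heap: [0-7 ALLOC][8-16 ALLOC][17-47 FREE]
malloc(27): first-fit scan over [0-7 ALLOC][8-16 ALLOC][17-47 FREE] -> 17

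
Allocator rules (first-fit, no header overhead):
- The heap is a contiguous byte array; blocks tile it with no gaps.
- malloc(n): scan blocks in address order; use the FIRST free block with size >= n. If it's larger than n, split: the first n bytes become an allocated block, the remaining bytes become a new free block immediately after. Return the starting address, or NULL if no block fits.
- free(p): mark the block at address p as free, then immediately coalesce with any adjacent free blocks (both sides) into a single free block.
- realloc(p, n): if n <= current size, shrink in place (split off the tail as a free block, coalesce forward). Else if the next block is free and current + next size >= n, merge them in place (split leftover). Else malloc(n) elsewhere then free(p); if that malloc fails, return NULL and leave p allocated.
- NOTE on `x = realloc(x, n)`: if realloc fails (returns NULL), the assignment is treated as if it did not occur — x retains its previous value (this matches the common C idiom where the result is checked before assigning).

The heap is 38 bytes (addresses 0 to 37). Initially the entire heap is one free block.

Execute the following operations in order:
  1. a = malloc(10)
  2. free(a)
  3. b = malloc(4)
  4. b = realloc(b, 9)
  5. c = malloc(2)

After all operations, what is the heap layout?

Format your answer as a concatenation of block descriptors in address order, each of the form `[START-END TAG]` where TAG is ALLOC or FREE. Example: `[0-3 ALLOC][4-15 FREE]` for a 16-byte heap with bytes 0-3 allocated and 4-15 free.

Answer: [0-8 ALLOC][9-10 ALLOC][11-37 FREE]

Derivation:
Op 1: a = malloc(10) -> a = 0; heap: [0-9 ALLOC][10-37 FREE]
Op 2: free(a) -> (freed a); heap: [0-37 FREE]
Op 3: b = malloc(4) -> b = 0; heap: [0-3 ALLOC][4-37 FREE]
Op 4: b = realloc(b, 9) -> b = 0; heap: [0-8 ALLOC][9-37 FREE]
Op 5: c = malloc(2) -> c = 9; heap: [0-8 ALLOC][9-10 ALLOC][11-37 FREE]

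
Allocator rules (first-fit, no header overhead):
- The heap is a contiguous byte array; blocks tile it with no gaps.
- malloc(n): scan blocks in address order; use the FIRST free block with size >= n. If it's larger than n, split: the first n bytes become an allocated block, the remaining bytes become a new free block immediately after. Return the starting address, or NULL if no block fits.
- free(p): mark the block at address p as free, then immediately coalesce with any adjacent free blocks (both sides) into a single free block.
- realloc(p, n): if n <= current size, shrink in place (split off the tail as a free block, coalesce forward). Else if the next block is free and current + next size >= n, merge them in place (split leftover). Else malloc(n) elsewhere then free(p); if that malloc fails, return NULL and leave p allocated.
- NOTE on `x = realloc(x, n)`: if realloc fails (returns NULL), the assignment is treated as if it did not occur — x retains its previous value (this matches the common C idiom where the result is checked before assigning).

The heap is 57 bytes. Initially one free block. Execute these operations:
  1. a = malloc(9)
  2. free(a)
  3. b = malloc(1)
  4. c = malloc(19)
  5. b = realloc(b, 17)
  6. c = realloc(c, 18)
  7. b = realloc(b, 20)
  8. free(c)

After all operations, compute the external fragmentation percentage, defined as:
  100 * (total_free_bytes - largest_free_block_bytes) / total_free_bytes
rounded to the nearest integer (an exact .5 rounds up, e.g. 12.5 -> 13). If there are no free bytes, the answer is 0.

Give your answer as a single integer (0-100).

Answer: 46

Derivation:
Op 1: a = malloc(9) -> a = 0; heap: [0-8 ALLOC][9-56 FREE]
Op 2: free(a) -> (freed a); heap: [0-56 FREE]
Op 3: b = malloc(1) -> b = 0; heap: [0-0 ALLOC][1-56 FREE]
Op 4: c = malloc(19) -> c = 1; heap: [0-0 ALLOC][1-19 ALLOC][20-56 FREE]
Op 5: b = realloc(b, 17) -> b = 20; heap: [0-0 FREE][1-19 ALLOC][20-36 ALLOC][37-56 FREE]
Op 6: c = realloc(c, 18) -> c = 1; heap: [0-0 FREE][1-18 ALLOC][19-19 FREE][20-36 ALLOC][37-56 FREE]
Op 7: b = realloc(b, 20) -> b = 20; heap: [0-0 FREE][1-18 ALLOC][19-19 FREE][20-39 ALLOC][40-56 FREE]
Op 8: free(c) -> (freed c); heap: [0-19 FREE][20-39 ALLOC][40-56 FREE]
Free blocks: [20 17] total_free=37 largest=20 -> 100*(37-20)/37 = 1700/37 ≈ 45.946 -> rounds to 46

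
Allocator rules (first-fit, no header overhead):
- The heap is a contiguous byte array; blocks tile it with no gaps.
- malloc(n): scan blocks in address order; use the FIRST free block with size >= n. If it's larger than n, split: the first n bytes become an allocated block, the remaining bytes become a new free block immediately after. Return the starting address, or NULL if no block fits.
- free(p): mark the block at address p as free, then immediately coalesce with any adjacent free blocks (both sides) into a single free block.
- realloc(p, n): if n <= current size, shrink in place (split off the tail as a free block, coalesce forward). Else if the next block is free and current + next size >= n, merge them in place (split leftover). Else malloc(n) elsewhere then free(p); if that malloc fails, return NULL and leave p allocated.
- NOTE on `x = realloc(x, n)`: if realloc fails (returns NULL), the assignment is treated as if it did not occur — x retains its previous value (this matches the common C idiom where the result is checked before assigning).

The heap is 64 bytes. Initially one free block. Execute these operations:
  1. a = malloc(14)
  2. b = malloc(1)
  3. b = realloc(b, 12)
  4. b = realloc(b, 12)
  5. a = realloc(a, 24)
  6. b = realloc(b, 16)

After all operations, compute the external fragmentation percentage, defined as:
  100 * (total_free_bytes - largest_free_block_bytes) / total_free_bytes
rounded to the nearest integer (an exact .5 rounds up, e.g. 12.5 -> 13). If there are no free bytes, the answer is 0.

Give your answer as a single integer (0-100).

Op 1: a = malloc(14) -> a = 0; heap: [0-13 ALLOC][14-63 FREE]
Op 2: b = malloc(1) -> b = 14; heap: [0-13 ALLOC][14-14 ALLOC][15-63 FREE]
Op 3: b = realloc(b, 12) -> b = 14; heap: [0-13 ALLOC][14-25 ALLOC][26-63 FREE]
Op 4: b = realloc(b, 12) -> b = 14; heap: [0-13 ALLOC][14-25 ALLOC][26-63 FREE]
Op 5: a = realloc(a, 24) -> a = 26; heap: [0-13 FREE][14-25 ALLOC][26-49 ALLOC][50-63 FREE]
Op 6: b = realloc(b, 16) -> NULL (b unchanged); heap: [0-13 FREE][14-25 ALLOC][26-49 ALLOC][50-63 FREE]
Free blocks: [14 14] total_free=28 largest=14 -> 100*(28-14)/28 = 1400/28 = 50

Answer: 50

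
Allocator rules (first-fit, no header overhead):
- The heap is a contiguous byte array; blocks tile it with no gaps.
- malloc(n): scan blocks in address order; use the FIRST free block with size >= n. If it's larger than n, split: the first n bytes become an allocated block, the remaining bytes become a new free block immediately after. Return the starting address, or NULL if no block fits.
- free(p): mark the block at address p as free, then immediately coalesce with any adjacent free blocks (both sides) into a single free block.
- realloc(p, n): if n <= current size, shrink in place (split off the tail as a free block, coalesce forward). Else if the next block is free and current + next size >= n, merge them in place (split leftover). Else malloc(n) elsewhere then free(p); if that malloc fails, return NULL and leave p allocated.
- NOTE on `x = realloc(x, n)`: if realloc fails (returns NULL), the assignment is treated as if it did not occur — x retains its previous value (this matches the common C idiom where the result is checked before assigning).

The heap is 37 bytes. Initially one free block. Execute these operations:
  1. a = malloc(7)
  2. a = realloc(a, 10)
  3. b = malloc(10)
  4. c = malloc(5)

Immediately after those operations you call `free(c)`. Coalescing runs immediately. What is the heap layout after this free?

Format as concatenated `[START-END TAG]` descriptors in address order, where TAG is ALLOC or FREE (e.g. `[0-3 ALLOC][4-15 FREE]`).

Op 1: a = malloc(7) -> a = 0; heap: [0-6 ALLOC][7-36 FREE]
Op 2: a = realloc(a, 10) -> a = 0; heap: [0-9 ALLOC][10-36 FREE]
Op 3: b = malloc(10) -> b = 10; heap: [0-9 ALLOC][10-19 ALLOC][20-36 FREE]
Op 4: c = malloc(5) -> c = 20; heap: [0-9 ALLOC][10-19 ALLOC][20-24 ALLOC][25-36 FREE]
free(c): c = 20 -> block [20-24 ALLOC]; mark free, coalesce with adjacent free neighbors -> [0-9 ALLOC][10-19 ALLOC][20-36 FREE]

Answer: [0-9 ALLOC][10-19 ALLOC][20-36 FREE]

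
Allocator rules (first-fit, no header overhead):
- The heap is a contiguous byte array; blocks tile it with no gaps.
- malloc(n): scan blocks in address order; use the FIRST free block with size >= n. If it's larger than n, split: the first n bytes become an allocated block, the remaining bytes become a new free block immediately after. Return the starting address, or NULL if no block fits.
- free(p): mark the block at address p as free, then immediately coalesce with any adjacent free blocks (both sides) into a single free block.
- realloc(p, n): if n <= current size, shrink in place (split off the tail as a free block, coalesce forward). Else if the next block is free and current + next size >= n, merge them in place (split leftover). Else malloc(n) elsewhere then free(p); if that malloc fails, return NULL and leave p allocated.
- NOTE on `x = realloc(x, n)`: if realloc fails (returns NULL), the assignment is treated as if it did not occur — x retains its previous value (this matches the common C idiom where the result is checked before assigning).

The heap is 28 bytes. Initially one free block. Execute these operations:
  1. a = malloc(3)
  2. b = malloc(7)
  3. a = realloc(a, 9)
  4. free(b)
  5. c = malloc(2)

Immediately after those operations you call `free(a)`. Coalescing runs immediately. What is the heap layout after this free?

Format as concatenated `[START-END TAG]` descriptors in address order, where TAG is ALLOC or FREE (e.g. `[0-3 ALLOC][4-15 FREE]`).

Op 1: a = malloc(3) -> a = 0; heap: [0-2 ALLOC][3-27 FREE]
Op 2: b = malloc(7) -> b = 3; heap: [0-2 ALLOC][3-9 ALLOC][10-27 FREE]
Op 3: a = realloc(a, 9) -> a = 10; heap: [0-2 FREE][3-9 ALLOC][10-18 ALLOC][19-27 FREE]
Op 4: free(b) -> (freed b); heap: [0-9 FREE][10-18 ALLOC][19-27 FREE]
Op 5: c = malloc(2) -> c = 0; heap: [0-1 ALLOC][2-9 FREE][10-18 ALLOC][19-27 FREE]
free(a): a = 10 -> block [10-18 ALLOC]; mark free, coalesce with adjacent free neighbors -> [0-1 ALLOC][2-27 FREE]

Answer: [0-1 ALLOC][2-27 FREE]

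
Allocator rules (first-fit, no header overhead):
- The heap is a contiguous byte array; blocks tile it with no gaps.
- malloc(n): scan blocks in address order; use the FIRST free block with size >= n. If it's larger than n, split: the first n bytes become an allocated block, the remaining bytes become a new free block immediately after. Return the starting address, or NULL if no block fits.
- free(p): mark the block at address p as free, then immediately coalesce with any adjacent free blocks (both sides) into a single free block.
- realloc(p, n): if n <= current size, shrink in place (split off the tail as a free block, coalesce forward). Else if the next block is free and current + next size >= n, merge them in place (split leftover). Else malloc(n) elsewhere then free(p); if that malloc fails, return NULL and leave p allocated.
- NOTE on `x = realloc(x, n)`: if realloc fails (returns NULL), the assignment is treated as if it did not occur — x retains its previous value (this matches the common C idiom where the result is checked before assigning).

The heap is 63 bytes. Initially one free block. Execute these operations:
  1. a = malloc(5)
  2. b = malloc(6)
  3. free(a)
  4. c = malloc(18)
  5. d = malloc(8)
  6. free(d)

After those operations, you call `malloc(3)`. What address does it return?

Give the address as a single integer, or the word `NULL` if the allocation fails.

Answer: 0

Derivation:
Op 1: a = malloc(5) -> a = 0; heap: [0-4 ALLOC][5-62 FREE]
Op 2: b = malloc(6) -> b = 5; heap: [0-4 ALLOC][5-10 ALLOC][11-62 FREE]
Op 3: free(a) -> (freed a); heap: [0-4 FREE][5-10 ALLOC][11-62 FREE]
Op 4: c = malloc(18) -> c = 11; heap: [0-4 FREE][5-10 ALLOC][11-28 ALLOC][29-62 FREE]
Op 5: d = malloc(8) -> d = 29; heap: [0-4 FREE][5-10 ALLOC][11-28 ALLOC][29-36 ALLOC][37-62 FREE]
Op 6: free(d) -> (freed d); heap: [0-4 FREE][5-10 ALLOC][11-28 ALLOC][29-62 FREE]
malloc(3): first-fit scan over [0-4 FREE][5-10 ALLOC][11-28 ALLOC][29-62 FREE] -> 0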